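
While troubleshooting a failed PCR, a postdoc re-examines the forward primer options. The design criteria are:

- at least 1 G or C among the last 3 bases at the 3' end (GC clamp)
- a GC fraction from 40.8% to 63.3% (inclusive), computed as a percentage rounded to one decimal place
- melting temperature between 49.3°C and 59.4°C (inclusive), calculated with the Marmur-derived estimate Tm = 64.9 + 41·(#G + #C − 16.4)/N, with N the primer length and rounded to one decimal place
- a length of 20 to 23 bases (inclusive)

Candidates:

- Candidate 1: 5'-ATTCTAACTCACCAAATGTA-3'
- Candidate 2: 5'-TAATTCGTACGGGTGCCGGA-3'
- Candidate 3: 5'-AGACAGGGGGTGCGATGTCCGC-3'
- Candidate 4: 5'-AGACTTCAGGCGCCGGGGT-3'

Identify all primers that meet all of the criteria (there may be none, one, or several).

Candidate 1 (20 nt, A=8 T=6 G=1 C=5): 3' end GTA has 1 G/C ✓; GC 6/20 = 30.0%, outside 40.8–63.3% ✗; Tm = 64.9 + 41·(6 − 16.4)/20 = 43.6°C, outside 49.3–59.4°C ✗; length 20 ✓ — fails.
Candidate 2 (20 nt, A=4 T=5 G=7 C=4): 3' end GGA has 2 G/C ✓; GC 11/20 = 55.0% ✓; Tm = 64.9 + 41·(11 − 16.4)/20 = 53.8°C ✓; length 20 ✓ — passes.
Candidate 3 (22 nt, A=4 T=3 G=10 C=5): 3' end CGC has 3 G/C ✓; GC 15/22 = 68.2%, outside 40.8–63.3% ✗; Tm = 64.9 + 41·(15 − 16.4)/22 = 62.3°C, outside 49.3–59.4°C ✗; length 22 ✓ — fails.
Candidate 4 (19 nt, A=3 T=3 G=8 C=5): 3' end GGT has 2 G/C ✓; GC 13/19 = 68.4%, outside 40.8–63.3% ✗; Tm = 64.9 + 41·(13 − 16.4)/19 = 57.6°C ✓; length 19, outside 20–23 ✗ — fails.

Candidate 2 only.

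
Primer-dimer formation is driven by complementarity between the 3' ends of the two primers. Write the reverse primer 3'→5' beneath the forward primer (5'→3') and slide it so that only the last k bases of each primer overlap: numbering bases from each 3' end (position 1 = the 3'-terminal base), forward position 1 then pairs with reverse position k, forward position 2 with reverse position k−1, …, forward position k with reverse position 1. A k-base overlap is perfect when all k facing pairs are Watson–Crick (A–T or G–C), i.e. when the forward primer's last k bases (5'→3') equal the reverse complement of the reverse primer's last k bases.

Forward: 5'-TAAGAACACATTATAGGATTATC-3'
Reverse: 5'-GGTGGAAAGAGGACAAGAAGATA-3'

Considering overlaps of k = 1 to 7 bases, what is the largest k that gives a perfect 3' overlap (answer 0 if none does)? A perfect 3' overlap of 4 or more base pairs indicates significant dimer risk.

Longest perfect overlap: 4 complementary base pairs; significant dimer risk (threshold 4).

Last 7 bases (5'→3') — forward …GATTATC, reverse …GAAGATA.
Reverse complement of the reverse primer's last 7 bases: TATCTTC; its first k bases are the reverse complement of the reverse primer's last k bases, so a perfect k-base overlap needs the forward primer's last k bases to equal them.
Comparing (forward last k vs required): k=1: C vs T ✗; k=2: TC vs TA ✗; k=3: ATC vs TAT ✗; k=4: TATC vs TATC ✓; k=5: TTATC vs TATCT ✗; k=6: ATTATC vs TATCTT ✗; k=7: GATTATC vs TATCTTC ✗.
Only k = 4 is perfect, so the longest perfect 3' overlap is 4.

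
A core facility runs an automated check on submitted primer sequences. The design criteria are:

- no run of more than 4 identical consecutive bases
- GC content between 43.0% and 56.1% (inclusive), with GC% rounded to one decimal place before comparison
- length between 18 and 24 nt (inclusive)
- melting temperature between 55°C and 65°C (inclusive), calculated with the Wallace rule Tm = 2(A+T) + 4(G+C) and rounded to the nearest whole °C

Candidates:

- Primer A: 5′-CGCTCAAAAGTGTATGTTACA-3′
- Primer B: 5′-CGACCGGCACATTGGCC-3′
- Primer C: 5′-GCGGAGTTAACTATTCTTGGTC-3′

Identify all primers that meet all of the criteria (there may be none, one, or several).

Primer C only.

Primer A (21 nt, A=7 T=6 G=4 C=4): longest run = 4 ✓; GC 8/21 = 38.1%, outside 43.0–56.1% ✗; length 21 ✓; Tm = 2·13 + 4·8 = 58°C ✓ — fails.
Primer B (17 nt, A=3 T=2 G=5 C=7): longest run = 2 ✓; GC 12/17 = 70.6%, outside 43.0–56.1% ✗; length 17, outside 18–24 ✗; Tm = 2·5 + 4·12 = 58°C ✓ — fails.
Primer C (22 nt, A=4 T=8 G=6 C=4): longest run = 2 ✓; GC 10/22 = 45.5% ✓; length 22 ✓; Tm = 2·12 + 4·10 = 64°C ✓ — passes.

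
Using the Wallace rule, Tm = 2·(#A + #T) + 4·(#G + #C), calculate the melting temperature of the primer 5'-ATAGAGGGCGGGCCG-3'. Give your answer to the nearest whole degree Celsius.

Base counts: A=3, T=1, G=8, C=3 (length 15).
Tm = 2·(3+1) + 4·(8+3) = 2·4 + 4·11 = 8 + 44 = 52°C.

52°C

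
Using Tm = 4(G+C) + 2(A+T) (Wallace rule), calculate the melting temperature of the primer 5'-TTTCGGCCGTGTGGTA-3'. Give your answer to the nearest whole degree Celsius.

50°C

Base counts: A=1, T=6, G=6, C=3 (length 16).
Tm = 2·(1+6) + 4·(6+3) = 2·7 + 4·9 = 14 + 36 = 50°C.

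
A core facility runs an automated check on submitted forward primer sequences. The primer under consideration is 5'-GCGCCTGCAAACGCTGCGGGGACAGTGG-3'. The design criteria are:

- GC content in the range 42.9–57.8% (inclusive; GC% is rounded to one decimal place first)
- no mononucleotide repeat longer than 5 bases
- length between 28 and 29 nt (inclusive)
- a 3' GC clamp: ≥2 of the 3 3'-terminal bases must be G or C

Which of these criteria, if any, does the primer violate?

Base counts: A=5, T=3, G=12, C=8 (length 28).
GC content: GC 20/28 = 71.4%, outside 42.9–57.8% ✗
homopolymer run: longest run = 4 ✓
length: length 28 ✓
GC clamp: 3' end TGG has 2 G/C ✓

Fails: GC content.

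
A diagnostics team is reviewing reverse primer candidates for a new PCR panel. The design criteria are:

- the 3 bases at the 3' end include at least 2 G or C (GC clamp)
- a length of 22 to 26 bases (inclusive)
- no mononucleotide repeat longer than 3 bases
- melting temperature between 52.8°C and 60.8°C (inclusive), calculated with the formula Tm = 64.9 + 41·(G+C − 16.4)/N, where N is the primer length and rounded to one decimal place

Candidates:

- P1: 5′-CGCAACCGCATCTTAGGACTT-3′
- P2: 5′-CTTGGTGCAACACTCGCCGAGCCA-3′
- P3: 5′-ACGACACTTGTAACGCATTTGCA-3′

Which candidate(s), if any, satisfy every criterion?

P1 (21 nt, A=5 T=5 G=4 C=7): 3' end CTT has 1 G/C, need ≥2 ✗; length 21, outside 22–26 ✗; longest run = 2 ✓; Tm = 64.9 + 41·(11 − 16.4)/21 = 54.4°C ✓ — fails.
P2 (24 nt, A=5 T=4 G=6 C=9): 3' end CCA has 2 G/C ✓; length 24 ✓; longest run = 2 ✓; Tm = 64.9 + 41·(15 − 16.4)/24 = 62.5°C, outside 52.8–60.8°C ✗ — fails.
P3 (23 nt, A=7 T=6 G=4 C=6): 3' end GCA has 2 G/C ✓; length 23 ✓; longest run = 3 ✓; Tm = 64.9 + 41·(10 − 16.4)/23 = 53.5°C ✓ — passes.

P3 only.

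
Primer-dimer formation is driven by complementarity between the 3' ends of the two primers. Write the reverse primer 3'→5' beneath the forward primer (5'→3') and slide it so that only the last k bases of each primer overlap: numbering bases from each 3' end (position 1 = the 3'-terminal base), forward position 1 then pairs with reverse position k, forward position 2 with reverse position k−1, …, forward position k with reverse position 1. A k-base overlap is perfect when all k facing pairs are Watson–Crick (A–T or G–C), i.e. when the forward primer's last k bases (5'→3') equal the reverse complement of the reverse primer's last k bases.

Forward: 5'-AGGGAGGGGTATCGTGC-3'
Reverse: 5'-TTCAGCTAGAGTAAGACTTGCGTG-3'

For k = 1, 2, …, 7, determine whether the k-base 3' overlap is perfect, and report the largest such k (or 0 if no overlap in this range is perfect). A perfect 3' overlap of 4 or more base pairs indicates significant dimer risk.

Last 7 bases (5'→3') — forward …ATCGTGC, reverse …TTGCGTG.
Reverse complement of the reverse primer's last 7 bases: CACGCAA; its first k bases are the reverse complement of the reverse primer's last k bases, so a perfect k-base overlap needs the forward primer's last k bases to equal them.
Comparing (forward last k vs required): k=1: C vs C ✓; k=2: GC vs CA ✗; k=3: TGC vs CAC ✗; k=4: GTGC vs CACG ✗; k=5: CGTGC vs CACGC ✗; k=6: TCGTGC vs CACGCA ✗; k=7: ATCGTGC vs CACGCAA ✗.
Only k = 1 is perfect, so the longest perfect 3' overlap is 1.

Longest perfect overlap: 1 complementary base pair; below the dimer-risk threshold (threshold 4).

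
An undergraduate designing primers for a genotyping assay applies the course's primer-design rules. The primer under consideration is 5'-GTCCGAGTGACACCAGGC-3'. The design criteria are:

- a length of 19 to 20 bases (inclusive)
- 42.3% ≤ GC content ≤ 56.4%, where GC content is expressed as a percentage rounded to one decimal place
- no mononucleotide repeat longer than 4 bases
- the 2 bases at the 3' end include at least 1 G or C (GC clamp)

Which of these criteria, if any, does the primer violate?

Base counts: A=4, T=2, G=6, C=6 (length 18).
length: length 18, outside 19–20 ✗
GC content: GC 12/18 = 66.7%, outside 42.3–56.4% ✗
homopolymer run: longest run = 2 ✓
GC clamp: 3' end GC has 2 G/C ✓

Fails: length, GC content.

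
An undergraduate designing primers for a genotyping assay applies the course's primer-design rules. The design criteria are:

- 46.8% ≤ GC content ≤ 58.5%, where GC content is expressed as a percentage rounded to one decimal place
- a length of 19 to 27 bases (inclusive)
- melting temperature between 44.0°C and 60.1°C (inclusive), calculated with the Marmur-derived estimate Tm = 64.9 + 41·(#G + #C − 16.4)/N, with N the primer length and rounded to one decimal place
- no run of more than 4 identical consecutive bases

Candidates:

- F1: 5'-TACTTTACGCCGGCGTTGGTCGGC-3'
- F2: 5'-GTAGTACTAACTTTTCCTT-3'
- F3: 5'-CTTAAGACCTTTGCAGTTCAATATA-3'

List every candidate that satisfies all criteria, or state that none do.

F1 (24 nt, A=2 T=7 G=8 C=7): GC 15/24 = 62.5%, outside 46.8–58.5% ✗; length 24 ✓; Tm = 64.9 + 41·(15 − 16.4)/24 = 62.5°C, outside 44.0–60.1°C ✗; longest run = 3 ✓ — fails.
F2 (19 nt, A=4 T=9 G=2 C=4): GC 6/19 = 31.6%, outside 46.8–58.5% ✗; length 19 ✓; Tm = 64.9 + 41·(6 − 16.4)/19 = 42.5°C, outside 44.0–60.1°C ✗; longest run = 4 ✓ — fails.
F3 (25 nt, A=8 T=9 G=3 C=5): GC 8/25 = 32.0%, outside 46.8–58.5% ✗; length 25 ✓; Tm = 64.9 + 41·(8 − 16.4)/25 = 51.1°C ✓; longest run = 3 ✓ — fails.

None of the candidates satisfy all criteria.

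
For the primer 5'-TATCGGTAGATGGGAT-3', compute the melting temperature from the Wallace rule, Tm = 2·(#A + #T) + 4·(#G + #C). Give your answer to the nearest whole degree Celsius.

46°C

Base counts: A=4, T=5, G=6, C=1 (length 16).
Tm = 2·(4+5) + 4·(6+1) = 2·9 + 4·7 = 18 + 28 = 46°C.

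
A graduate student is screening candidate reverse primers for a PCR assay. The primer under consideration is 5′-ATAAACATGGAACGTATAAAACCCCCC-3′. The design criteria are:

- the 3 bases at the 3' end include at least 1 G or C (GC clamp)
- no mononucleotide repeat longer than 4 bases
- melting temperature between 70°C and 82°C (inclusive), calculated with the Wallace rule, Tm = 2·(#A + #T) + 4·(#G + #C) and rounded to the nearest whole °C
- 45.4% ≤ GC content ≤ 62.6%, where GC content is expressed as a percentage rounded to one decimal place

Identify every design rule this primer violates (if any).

Base counts: A=12, T=4, G=3, C=8 (length 27).
GC clamp: 3' end CCC has 3 G/C ✓
homopolymer run: longest run = 6, exceeds 4 ✗
Tm: Tm = 2·16 + 4·11 = 76°C ✓
GC content: GC 11/27 = 40.7%, outside 45.4–62.6% ✗

Fails: homopolymer run, GC content.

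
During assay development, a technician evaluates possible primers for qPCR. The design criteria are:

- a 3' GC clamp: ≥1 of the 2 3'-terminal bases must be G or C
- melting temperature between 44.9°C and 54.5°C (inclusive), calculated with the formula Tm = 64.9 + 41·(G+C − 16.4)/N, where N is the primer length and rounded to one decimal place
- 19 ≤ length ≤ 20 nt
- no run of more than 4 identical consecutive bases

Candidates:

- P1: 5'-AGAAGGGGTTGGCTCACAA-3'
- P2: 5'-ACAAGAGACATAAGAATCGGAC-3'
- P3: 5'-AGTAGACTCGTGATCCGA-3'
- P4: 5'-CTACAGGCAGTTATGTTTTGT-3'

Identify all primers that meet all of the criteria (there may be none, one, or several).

P1 (19 nt, A=6 T=3 G=7 C=3): 3' end AA has 0 G/C, need ≥1 ✗; Tm = 64.9 + 41·(10 − 16.4)/19 = 51.1°C ✓; length 19 ✓; longest run = 4 ✓ — fails.
P2 (22 nt, A=11 T=2 G=5 C=4): 3' end AC has 1 G/C ✓; Tm = 64.9 + 41·(9 − 16.4)/22 = 51.1°C ✓; length 22, outside 19–20 ✗; longest run = 2 ✓ — fails.
P3 (18 nt, A=5 T=4 G=5 C=4): 3' end GA has 1 G/C ✓; Tm = 64.9 + 41·(9 − 16.4)/18 = 48.0°C ✓; length 18, outside 19–20 ✗; longest run = 2 ✓ — fails.
P4 (21 nt, A=4 T=9 G=5 C=3): 3' end GT has 1 G/C ✓; Tm = 64.9 + 41·(8 − 16.4)/21 = 48.5°C ✓; length 21, outside 19–20 ✗; longest run = 4 ✓ — fails.

None of the candidates satisfy all criteria.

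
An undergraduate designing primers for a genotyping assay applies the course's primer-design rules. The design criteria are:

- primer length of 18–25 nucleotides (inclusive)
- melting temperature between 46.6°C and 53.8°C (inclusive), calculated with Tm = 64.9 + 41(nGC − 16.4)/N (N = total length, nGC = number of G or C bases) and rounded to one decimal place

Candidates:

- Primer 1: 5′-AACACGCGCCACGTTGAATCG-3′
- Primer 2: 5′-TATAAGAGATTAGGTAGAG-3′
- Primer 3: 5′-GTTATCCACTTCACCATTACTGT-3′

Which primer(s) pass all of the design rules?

Primer 1 (21 nt, A=6 T=3 G=5 C=7): length 21 ✓; Tm = 64.9 + 41·(12 − 16.4)/21 = 56.3°C, outside 46.6–53.8°C ✗ — fails.
Primer 2 (19 nt, A=8 T=5 G=6 C=0): length 19 ✓; Tm = 64.9 + 41·(6 − 16.4)/19 = 42.5°C, outside 46.6–53.8°C ✗ — fails.
Primer 3 (23 nt, A=5 T=9 G=2 C=7): length 23 ✓; Tm = 64.9 + 41·(9 − 16.4)/23 = 51.7°C ✓ — passes.

Primer 3 only.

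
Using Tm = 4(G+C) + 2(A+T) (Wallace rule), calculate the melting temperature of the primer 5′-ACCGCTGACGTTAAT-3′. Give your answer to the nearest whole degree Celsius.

Base counts: A=4, T=4, G=3, C=4 (length 15).
Tm = 2·(4+4) + 4·(3+4) = 2·8 + 4·7 = 16 + 28 = 44°C.

44°C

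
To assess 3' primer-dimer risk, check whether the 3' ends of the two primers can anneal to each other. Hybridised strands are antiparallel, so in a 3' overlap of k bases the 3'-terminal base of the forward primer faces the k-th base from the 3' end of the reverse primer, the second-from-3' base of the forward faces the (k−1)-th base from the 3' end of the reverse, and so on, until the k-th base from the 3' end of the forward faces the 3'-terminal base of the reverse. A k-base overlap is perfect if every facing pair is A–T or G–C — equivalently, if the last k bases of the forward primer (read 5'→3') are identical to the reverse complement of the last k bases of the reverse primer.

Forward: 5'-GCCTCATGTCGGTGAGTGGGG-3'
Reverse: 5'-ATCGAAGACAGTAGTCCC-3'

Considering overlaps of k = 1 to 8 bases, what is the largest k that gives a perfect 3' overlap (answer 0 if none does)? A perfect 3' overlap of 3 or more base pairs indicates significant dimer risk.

Longest perfect overlap: 3 complementary base pairs; significant dimer risk (threshold 3).

Last 8 bases (5'→3') — forward …GAGTGGGG, reverse …GTAGTCCC.
Reverse complement of the reverse primer's last 8 bases: GGGACTAC; its first k bases are the reverse complement of the reverse primer's last k bases, so a perfect k-base overlap needs the forward primer's last k bases to equal them.
Comparing (forward last k vs required): k=1: G vs G ✓; k=2: GG vs GG ✓; k=3: GGG vs GGG ✓; k=4: GGGG vs GGGA ✗; k=5: TGGGG vs GGGAC ✗; k=6: GTGGGG vs GGGACT ✗; k=7: AGTGGGG vs GGGACTA ✗; k=8: GAGTGGGG vs GGGACTAC ✗.
Perfect overlaps at k = 1, 2, 3; the largest is 3.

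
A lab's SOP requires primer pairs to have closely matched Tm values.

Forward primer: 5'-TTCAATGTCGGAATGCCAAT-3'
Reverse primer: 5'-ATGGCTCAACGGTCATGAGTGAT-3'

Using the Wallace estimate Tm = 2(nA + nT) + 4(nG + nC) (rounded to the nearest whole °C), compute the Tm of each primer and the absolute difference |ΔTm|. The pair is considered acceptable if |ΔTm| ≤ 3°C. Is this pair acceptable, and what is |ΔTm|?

|ΔTm| = 12°C; the pair is not acceptable.

Forward: A=6 T=6 G=4 C=4 → Tm = 2·12 + 4·8 = 56°C.
Reverse: A=6 T=6 G=7 C=4 → Tm = 2·12 + 4·11 = 68°C.
|ΔTm| = |56 − 68| = 12°C, > 3°C.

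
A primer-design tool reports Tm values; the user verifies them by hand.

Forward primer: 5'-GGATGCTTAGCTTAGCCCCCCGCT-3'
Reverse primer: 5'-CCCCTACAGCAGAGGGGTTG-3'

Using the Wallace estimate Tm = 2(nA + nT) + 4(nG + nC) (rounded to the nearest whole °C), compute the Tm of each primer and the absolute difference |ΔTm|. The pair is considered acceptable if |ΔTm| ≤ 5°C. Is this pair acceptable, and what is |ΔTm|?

|ΔTm| = 12°C; the pair is not acceptable.

Forward: A=3 T=6 G=6 C=9 → Tm = 2·9 + 4·15 = 78°C.
Reverse: A=4 T=3 G=7 C=6 → Tm = 2·7 + 4·13 = 66°C.
|ΔTm| = |78 − 66| = 12°C, > 5°C.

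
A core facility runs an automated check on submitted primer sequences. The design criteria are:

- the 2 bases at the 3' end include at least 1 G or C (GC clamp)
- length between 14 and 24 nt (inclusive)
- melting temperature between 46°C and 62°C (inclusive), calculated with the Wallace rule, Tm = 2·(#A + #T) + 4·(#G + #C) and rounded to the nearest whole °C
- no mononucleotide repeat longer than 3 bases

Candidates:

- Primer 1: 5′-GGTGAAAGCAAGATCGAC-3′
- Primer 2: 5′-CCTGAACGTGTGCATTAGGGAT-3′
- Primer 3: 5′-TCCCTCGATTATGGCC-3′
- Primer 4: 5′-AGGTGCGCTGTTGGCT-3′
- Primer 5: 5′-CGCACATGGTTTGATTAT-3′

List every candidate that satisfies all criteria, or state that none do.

Primer 1 (18 nt, A=7 T=2 G=6 C=3): 3' end AC has 1 G/C ✓; length 18 ✓; Tm = 2·9 + 4·9 = 54°C ✓; longest run = 3 ✓ — passes.
Primer 2 (22 nt, A=5 T=6 G=7 C=4): 3' end AT has 0 G/C, need ≥1 ✗; length 22 ✓; Tm = 2·11 + 4·11 = 66°C, outside 46–62°C ✗; longest run = 3 ✓ — fails.
Primer 3 (16 nt, A=2 T=5 G=3 C=6): 3' end CC has 2 G/C ✓; length 16 ✓; Tm = 2·7 + 4·9 = 50°C ✓; longest run = 3 ✓ — passes.
Primer 4 (16 nt, A=1 T=5 G=7 C=3): 3' end CT has 1 G/C ✓; length 16 ✓; Tm = 2·6 + 4·10 = 52°C ✓; longest run = 2 ✓ — passes.
Primer 5 (18 nt, A=4 T=7 G=4 C=3): 3' end AT has 0 G/C, need ≥1 ✗; length 18 ✓; Tm = 2·11 + 4·7 = 50°C ✓; longest run = 3 ✓ — fails.

Primer 1, Primer 3 and Primer 4.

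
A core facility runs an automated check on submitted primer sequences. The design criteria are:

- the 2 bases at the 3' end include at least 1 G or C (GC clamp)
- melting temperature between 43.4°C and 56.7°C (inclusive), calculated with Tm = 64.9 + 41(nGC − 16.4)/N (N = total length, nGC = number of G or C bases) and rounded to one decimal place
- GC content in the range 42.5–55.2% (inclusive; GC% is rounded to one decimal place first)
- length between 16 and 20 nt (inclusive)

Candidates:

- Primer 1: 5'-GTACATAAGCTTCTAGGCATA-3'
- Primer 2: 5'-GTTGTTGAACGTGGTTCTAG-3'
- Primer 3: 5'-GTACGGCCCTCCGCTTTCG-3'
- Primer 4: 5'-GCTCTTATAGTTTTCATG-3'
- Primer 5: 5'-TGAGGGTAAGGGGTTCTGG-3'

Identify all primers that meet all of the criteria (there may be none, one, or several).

Primer 1 (21 nt, A=7 T=6 G=4 C=4): 3' end TA has 0 G/C, need ≥1 ✗; Tm = 64.9 + 41·(8 − 16.4)/21 = 48.5°C ✓; GC 8/21 = 38.1%, outside 42.5–55.2% ✗; length 21, outside 16–20 ✗ — fails.
Primer 2 (20 nt, A=3 T=8 G=7 C=2): 3' end AG has 1 G/C ✓; Tm = 64.9 + 41·(9 − 16.4)/20 = 49.7°C ✓; GC 9/20 = 45.0% ✓; length 20 ✓ — passes.
Primer 3 (19 nt, A=1 T=5 G=5 C=8): 3' end CG has 2 G/C ✓; Tm = 64.9 + 41·(13 − 16.4)/19 = 57.6°C, outside 43.4–56.7°C ✗; GC 13/19 = 68.4%, outside 42.5–55.2% ✗; length 19 ✓ — fails.
Primer 4 (18 nt, A=3 T=9 G=3 C=3): 3' end TG has 1 G/C ✓; Tm = 64.9 + 41·(6 − 16.4)/18 = 41.2°C, outside 43.4–56.7°C ✗; GC 6/18 = 33.3%, outside 42.5–55.2% ✗; length 18 ✓ — fails.
Primer 5 (19 nt, A=3 T=5 G=10 C=1): 3' end GG has 2 G/C ✓; Tm = 64.9 + 41·(11 − 16.4)/19 = 53.2°C ✓; GC 11/19 = 57.9%, outside 42.5–55.2% ✗; length 19 ✓ — fails.

Primer 2 only.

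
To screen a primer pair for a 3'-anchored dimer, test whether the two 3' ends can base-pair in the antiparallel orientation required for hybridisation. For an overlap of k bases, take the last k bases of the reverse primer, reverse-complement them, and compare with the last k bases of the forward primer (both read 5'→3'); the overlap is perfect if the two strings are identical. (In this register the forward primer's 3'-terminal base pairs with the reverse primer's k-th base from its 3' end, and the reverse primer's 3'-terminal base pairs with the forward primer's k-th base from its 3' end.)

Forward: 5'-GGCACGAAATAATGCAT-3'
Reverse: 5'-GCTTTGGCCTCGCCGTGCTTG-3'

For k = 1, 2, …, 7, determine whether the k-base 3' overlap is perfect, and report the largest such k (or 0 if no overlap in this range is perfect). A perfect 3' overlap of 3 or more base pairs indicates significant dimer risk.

Longest perfect overlap: 0 complementary base pairs; below the dimer-risk threshold (threshold 3).

Last 7 bases (5'→3') — forward …AATGCAT, reverse …GTGCTTG.
Reverse complement of the reverse primer's last 7 bases: CAAGCAC; its first k bases are the reverse complement of the reverse primer's last k bases, so a perfect k-base overlap needs the forward primer's last k bases to equal them.
Comparing (forward last k vs required): k=1: T vs C ✗; k=2: AT vs CA ✗; k=3: CAT vs CAA ✗; k=4: GCAT vs CAAG ✗; k=5: TGCAT vs CAAGC ✗; k=6: ATGCAT vs CAAGCA ✗; k=7: AATGCAT vs CAAGCAC ✗.
No overlap length from 1 to 7 is perfect, so the longest perfect 3' overlap is 0.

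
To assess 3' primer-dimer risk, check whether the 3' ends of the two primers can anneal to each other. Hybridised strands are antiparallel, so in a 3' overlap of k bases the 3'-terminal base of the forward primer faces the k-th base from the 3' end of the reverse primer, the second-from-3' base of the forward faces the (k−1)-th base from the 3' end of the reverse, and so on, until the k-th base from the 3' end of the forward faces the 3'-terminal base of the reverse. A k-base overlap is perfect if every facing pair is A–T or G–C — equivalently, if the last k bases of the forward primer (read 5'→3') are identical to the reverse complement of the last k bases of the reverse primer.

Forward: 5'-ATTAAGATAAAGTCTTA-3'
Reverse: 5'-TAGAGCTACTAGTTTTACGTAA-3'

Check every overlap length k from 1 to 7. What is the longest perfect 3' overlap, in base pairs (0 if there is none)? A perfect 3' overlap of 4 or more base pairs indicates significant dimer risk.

Last 7 bases (5'→3') — forward …AGTCTTA, reverse …TACGTAA.
Reverse complement of the reverse primer's last 7 bases: TTACGTA; its first k bases are the reverse complement of the reverse primer's last k bases, so a perfect k-base overlap needs the forward primer's last k bases to equal them.
Comparing (forward last k vs required): k=1: A vs T ✗; k=2: TA vs TT ✗; k=3: TTA vs TTA ✓; k=4: CTTA vs TTAC ✗; k=5: TCTTA vs TTACG ✗; k=6: GTCTTA vs TTACGT ✗; k=7: AGTCTTA vs TTACGTA ✗.
Only k = 3 is perfect, so the longest perfect 3' overlap is 3.

Longest perfect overlap: 3 complementary base pairs; below the dimer-risk threshold (threshold 4).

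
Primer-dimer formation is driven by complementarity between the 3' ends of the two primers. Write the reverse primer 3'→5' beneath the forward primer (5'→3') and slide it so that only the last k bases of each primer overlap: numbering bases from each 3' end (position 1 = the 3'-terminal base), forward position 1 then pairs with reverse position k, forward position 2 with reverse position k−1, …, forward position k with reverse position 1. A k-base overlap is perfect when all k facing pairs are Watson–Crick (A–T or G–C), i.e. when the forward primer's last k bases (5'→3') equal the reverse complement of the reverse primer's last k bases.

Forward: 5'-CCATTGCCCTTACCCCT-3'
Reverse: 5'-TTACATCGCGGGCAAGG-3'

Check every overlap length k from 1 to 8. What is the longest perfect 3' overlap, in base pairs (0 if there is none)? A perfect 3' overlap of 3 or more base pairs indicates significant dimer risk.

Longest perfect overlap: 3 complementary base pairs; significant dimer risk (threshold 3).

Last 8 bases (5'→3') — forward …TTACCCCT, reverse …GGGCAAGG.
Reverse complement of the reverse primer's last 8 bases: CCTTGCCC; its first k bases are the reverse complement of the reverse primer's last k bases, so a perfect k-base overlap needs the forward primer's last k bases to equal them.
Comparing (forward last k vs required): k=1: T vs C ✗; k=2: CT vs CC ✗; k=3: CCT vs CCT ✓; k=4: CCCT vs CCTT ✗; k=5: CCCCT vs CCTTG ✗; k=6: ACCCCT vs CCTTGC ✗; k=7: TACCCCT vs CCTTGCC ✗; k=8: TTACCCCT vs CCTTGCCC ✗.
Only k = 3 is perfect, so the longest perfect 3' overlap is 3.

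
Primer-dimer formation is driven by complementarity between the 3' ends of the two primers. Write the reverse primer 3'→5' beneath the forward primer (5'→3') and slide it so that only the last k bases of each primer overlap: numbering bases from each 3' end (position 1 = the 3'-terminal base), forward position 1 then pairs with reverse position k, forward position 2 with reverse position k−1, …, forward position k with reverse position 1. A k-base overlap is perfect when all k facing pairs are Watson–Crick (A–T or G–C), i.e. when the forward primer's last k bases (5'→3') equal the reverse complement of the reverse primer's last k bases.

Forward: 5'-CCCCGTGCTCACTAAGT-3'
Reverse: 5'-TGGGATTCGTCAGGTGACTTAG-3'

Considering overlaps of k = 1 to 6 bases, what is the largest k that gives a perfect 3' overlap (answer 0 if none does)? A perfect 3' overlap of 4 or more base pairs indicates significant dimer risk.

Last 6 bases (5'→3') — forward …CTAAGT, reverse …ACTTAG.
Reverse complement of the reverse primer's last 6 bases: CTAAGT; its first k bases are the reverse complement of the reverse primer's last k bases, so a perfect k-base overlap needs the forward primer's last k bases to equal them.
Comparing (forward last k vs required): k=1: T vs C ✗; k=2: GT vs CT ✗; k=3: AGT vs CTA ✗; k=4: AAGT vs CTAA ✗; k=5: TAAGT vs CTAAG ✗; k=6: CTAAGT vs CTAAGT ✓.
Only k = 6 is perfect, so the longest perfect 3' overlap is 6.

Longest perfect overlap: 6 complementary base pairs; significant dimer risk (threshold 4).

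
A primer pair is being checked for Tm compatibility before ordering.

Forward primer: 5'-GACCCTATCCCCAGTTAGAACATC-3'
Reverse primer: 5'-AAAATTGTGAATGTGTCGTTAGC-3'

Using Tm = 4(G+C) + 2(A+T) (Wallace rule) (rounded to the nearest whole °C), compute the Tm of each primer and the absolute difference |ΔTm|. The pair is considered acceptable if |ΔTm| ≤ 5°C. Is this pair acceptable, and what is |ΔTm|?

|ΔTm| = 10°C; the pair is not acceptable.

Forward: A=7 T=5 G=3 C=9 → Tm = 2·12 + 4·12 = 72°C.
Reverse: A=7 T=8 G=6 C=2 → Tm = 2·15 + 4·8 = 62°C.
|ΔTm| = |72 − 62| = 10°C, > 5°C.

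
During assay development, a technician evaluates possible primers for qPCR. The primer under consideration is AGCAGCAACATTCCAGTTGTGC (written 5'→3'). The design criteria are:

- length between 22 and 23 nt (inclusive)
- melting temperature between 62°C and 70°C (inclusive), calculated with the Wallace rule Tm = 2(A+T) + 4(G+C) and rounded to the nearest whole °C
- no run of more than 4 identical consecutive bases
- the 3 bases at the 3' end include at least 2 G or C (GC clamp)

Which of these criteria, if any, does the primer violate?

Base counts: A=6, T=5, G=5, C=6 (length 22).
length: length 22 ✓
Tm: Tm = 2·11 + 4·11 = 66°C ✓
homopolymer run: longest run = 2 ✓
GC clamp: 3' end TGC has 2 G/C ✓

Meets all criteria.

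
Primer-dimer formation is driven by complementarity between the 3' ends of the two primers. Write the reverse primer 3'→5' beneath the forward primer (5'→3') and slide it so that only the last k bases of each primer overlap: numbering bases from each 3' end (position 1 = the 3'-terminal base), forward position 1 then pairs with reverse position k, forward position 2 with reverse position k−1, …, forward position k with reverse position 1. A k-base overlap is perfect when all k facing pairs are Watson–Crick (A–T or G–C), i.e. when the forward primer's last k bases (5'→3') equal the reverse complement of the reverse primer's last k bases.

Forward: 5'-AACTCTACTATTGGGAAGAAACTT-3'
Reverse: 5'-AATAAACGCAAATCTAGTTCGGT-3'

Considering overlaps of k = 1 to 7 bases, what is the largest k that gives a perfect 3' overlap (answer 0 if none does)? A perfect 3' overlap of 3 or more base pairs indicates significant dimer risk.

Last 7 bases (5'→3') — forward …GAAACTT, reverse …GTTCGGT.
Reverse complement of the reverse primer's last 7 bases: ACCGAAC; its first k bases are the reverse complement of the reverse primer's last k bases, so a perfect k-base overlap needs the forward primer's last k bases to equal them.
Comparing (forward last k vs required): k=1: T vs A ✗; k=2: TT vs AC ✗; k=3: CTT vs ACC ✗; k=4: ACTT vs ACCG ✗; k=5: AACTT vs ACCGA ✗; k=6: AAACTT vs ACCGAA ✗; k=7: GAAACTT vs ACCGAAC ✗.
No overlap length from 1 to 7 is perfect, so the longest perfect 3' overlap is 0.

Longest perfect overlap: 0 complementary base pairs; below the dimer-risk threshold (threshold 3).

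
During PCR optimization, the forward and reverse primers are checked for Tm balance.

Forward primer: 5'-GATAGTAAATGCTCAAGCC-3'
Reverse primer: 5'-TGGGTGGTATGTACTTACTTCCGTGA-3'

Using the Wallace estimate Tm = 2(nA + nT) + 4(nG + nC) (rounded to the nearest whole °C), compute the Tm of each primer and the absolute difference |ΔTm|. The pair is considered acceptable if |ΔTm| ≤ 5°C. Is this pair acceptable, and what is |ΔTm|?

|ΔTm| = 22°C; the pair is not acceptable.

Forward: A=7 T=4 G=4 C=4 → Tm = 2·11 + 4·8 = 54°C.
Reverse: A=4 T=10 G=8 C=4 → Tm = 2·14 + 4·12 = 76°C.
|ΔTm| = |54 − 76| = 22°C, > 5°C.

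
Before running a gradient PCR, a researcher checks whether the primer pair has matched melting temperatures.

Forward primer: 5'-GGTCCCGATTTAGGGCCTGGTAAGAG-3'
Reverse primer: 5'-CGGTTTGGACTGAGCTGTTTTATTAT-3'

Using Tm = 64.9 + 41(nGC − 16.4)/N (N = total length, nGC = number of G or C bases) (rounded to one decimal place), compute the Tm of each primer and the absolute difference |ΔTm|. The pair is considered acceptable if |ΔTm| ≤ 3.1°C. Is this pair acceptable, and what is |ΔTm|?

Forward: G+C = 15, N = 26 → Tm = 64.9 + 41·(15 − 16.4)/26 = 62.7°C.
Reverse: G+C = 10, N = 26 → Tm = 64.9 + 41·(10 − 16.4)/26 = 54.8°C.
|ΔTm| = |62.7 − 54.8| = 7.9°C, > 3.1°C.

|ΔTm| = 7.9°C; the pair is not acceptable.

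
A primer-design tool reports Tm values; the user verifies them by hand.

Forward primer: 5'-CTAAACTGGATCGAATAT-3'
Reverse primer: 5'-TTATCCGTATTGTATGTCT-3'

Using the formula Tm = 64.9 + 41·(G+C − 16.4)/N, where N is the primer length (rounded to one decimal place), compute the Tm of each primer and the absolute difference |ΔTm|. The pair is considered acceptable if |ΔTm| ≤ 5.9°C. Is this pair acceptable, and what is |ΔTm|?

|ΔTm| = 1.3°C; the pair is acceptable.

Forward: G+C = 6, N = 18 → Tm = 64.9 + 41·(6 − 16.4)/18 = 41.2°C.
Reverse: G+C = 6, N = 19 → Tm = 64.9 + 41·(6 − 16.4)/19 = 42.5°C.
|ΔTm| = |41.2 − 42.5| = 1.3°C, ≤ 5.9°C.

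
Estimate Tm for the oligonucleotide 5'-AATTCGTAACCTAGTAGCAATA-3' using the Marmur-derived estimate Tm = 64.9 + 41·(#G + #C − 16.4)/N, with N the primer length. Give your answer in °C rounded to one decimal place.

Base counts: A=9, T=6, G=3, C=4; G+C = 7, N = 22.
Tm = 64.9 + 41·(7 − 16.4)/22 = 64.9 + -385.40/22 = 47.4°C.

47.4°C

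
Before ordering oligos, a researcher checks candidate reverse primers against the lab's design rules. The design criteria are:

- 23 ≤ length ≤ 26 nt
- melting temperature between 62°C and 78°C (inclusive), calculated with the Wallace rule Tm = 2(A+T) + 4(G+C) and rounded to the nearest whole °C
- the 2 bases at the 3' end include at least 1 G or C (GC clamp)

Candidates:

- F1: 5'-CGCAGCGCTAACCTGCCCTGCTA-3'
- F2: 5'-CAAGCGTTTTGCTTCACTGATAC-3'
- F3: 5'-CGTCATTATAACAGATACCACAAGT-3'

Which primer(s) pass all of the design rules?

F2 and F3.

F1 (23 nt, A=4 T=4 G=5 C=10): length 23 ✓; Tm = 2·8 + 4·15 = 76°C ✓; 3' end TA has 0 G/C, need ≥1 ✗ — fails.
F2 (23 nt, A=5 T=8 G=4 C=6): length 23 ✓; Tm = 2·13 + 4·10 = 66°C ✓; 3' end AC has 1 G/C ✓ — passes.
F3 (25 nt, A=10 T=6 G=3 C=6): length 25 ✓; Tm = 2·16 + 4·9 = 68°C ✓; 3' end GT has 1 G/C ✓ — passes.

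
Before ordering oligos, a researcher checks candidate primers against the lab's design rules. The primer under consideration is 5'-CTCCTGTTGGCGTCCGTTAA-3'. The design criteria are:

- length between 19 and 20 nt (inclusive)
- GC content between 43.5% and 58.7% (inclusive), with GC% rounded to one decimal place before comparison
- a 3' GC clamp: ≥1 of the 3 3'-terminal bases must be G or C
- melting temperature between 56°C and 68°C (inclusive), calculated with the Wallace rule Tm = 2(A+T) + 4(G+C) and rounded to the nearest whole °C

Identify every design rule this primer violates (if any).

Fails: GC clamp.

Base counts: A=2, T=7, G=5, C=6 (length 20).
length: length 20 ✓
GC content: GC 11/20 = 55.0% ✓
GC clamp: 3' end TAA has 0 G/C, need ≥1 ✗
Tm: Tm = 2·9 + 4·11 = 62°C ✓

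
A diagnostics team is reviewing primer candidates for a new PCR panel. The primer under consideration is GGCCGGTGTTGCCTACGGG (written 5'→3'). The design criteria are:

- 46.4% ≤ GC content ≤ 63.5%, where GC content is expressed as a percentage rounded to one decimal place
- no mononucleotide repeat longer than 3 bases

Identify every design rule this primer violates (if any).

Base counts: A=1, T=4, G=9, C=5 (length 19).
GC content: GC 14/19 = 73.7%, outside 46.4–63.5% ✗
homopolymer run: longest run = 3 ✓

Fails: GC content.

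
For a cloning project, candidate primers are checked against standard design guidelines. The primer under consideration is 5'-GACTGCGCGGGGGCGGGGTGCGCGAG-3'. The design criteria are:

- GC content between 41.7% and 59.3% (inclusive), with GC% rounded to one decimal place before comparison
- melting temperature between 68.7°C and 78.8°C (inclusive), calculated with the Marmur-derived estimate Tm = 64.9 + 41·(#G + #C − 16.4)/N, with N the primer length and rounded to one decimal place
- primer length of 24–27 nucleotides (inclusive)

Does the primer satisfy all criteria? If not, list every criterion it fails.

Fails: GC content.

Base counts: A=2, T=2, G=16, C=6 (length 26).
GC content: GC 22/26 = 84.6%, outside 41.7–59.3% ✗
Tm: Tm = 64.9 + 41·(22 − 16.4)/26 = 73.7°C ✓
length: length 26 ✓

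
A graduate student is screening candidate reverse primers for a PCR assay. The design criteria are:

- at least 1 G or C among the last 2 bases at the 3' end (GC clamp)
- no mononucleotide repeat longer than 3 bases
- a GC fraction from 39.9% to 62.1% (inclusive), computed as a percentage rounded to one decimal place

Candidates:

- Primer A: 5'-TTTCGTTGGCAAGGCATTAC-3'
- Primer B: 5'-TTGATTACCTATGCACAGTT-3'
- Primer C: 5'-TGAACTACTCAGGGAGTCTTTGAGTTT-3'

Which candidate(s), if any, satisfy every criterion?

Primer A only.

Primer A (20 nt, A=4 T=7 G=5 C=4): 3' end AC has 1 G/C ✓; longest run = 3 ✓; GC 9/20 = 45.0% ✓ — passes.
Primer B (20 nt, A=5 T=8 G=3 C=4): 3' end TT has 0 G/C, need ≥1 ✗; longest run = 2 ✓; GC 7/20 = 35.0%, outside 39.9–62.1% ✗ — fails.
Primer C (27 nt, A=6 T=10 G=7 C=4): 3' end TT has 0 G/C, need ≥1 ✗; longest run = 3 ✓; GC 11/27 = 40.7% ✓ — fails.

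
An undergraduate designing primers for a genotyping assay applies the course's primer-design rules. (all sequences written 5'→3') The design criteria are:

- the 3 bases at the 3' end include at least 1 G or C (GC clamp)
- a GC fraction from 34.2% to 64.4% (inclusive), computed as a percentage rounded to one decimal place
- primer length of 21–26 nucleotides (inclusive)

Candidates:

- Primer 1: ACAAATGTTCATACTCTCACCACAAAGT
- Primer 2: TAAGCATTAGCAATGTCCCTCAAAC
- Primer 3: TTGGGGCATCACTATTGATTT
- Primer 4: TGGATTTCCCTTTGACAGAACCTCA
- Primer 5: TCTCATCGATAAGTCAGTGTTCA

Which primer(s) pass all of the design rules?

Primer 2, Primer 4 and Primer 5.

Primer 1 (28 nt, A=11 T=7 G=2 C=8): 3' end AGT has 1 G/C ✓; GC 10/28 = 35.7% ✓; length 28, outside 21–26 ✗ — fails.
Primer 2 (25 nt, A=9 T=6 G=3 C=7): 3' end AAC has 1 G/C ✓; GC 10/25 = 40.0% ✓; length 25 ✓ — passes.
Primer 3 (21 nt, A=4 T=9 G=5 C=3): 3' end TTT has 0 G/C, need ≥1 ✗; GC 8/21 = 38.1% ✓; length 21 ✓ — fails.
Primer 4 (25 nt, A=6 T=8 G=4 C=7): 3' end TCA has 1 G/C ✓; GC 11/25 = 44.0% ✓; length 25 ✓ — passes.
Primer 5 (23 nt, A=6 T=8 G=4 C=5): 3' end TCA has 1 G/C ✓; GC 9/23 = 39.1% ✓; length 23 ✓ — passes.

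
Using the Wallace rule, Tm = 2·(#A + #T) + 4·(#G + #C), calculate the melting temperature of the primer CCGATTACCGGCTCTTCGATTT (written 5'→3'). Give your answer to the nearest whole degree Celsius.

Base counts: A=3, T=8, G=4, C=7 (length 22).
Tm = 2·(3+8) + 4·(4+7) = 2·11 + 4·11 = 22 + 44 = 66°C.

66°C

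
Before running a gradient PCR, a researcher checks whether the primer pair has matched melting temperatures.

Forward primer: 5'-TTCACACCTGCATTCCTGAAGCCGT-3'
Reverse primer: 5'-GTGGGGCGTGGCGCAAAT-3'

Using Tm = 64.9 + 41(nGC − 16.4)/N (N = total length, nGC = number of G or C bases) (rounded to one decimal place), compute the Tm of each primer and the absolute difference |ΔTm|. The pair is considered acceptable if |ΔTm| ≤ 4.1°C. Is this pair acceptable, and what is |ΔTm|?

|ΔTm| = 4.4°C; the pair is not acceptable.

Forward: G+C = 13, N = 25 → Tm = 64.9 + 41·(13 − 16.4)/25 = 59.3°C.
Reverse: G+C = 12, N = 18 → Tm = 64.9 + 41·(12 − 16.4)/18 = 54.9°C.
|ΔTm| = |59.3 − 54.9| = 4.4°C, > 4.1°C.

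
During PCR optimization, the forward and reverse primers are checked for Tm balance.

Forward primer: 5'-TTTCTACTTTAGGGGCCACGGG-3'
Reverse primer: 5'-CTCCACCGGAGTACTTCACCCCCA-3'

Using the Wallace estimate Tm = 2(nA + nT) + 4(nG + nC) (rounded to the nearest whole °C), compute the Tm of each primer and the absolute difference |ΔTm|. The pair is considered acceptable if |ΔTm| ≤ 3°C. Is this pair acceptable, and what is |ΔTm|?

|ΔTm| = 10°C; the pair is not acceptable.

Forward: A=3 T=7 G=7 C=5 → Tm = 2·10 + 4·12 = 68°C.
Reverse: A=5 T=4 G=3 C=12 → Tm = 2·9 + 4·15 = 78°C.
|ΔTm| = |68 − 78| = 10°C, > 3°C.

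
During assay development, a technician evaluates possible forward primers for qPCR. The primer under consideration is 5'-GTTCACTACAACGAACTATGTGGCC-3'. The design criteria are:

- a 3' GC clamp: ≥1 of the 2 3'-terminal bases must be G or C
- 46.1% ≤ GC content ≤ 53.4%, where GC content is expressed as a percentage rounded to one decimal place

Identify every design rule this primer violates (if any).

Base counts: A=7, T=6, G=5, C=7 (length 25).
GC clamp: 3' end CC has 2 G/C ✓
GC content: GC 12/25 = 48.0% ✓

Meets all criteria.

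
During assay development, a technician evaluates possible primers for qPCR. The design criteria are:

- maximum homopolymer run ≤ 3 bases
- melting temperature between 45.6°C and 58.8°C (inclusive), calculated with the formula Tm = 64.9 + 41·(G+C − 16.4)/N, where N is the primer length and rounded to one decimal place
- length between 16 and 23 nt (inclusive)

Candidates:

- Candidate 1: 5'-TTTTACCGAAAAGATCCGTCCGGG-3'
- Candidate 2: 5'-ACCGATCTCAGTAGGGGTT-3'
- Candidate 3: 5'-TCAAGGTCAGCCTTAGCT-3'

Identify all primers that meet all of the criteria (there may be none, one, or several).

Candidate 1 (24 nt, A=6 T=6 G=6 C=6): longest run = 4, exceeds 3 ✗; Tm = 64.9 + 41·(12 − 16.4)/24 = 57.4°C ✓; length 24, outside 16–23 ✗ — fails.
Candidate 2 (19 nt, A=4 T=5 G=6 C=4): longest run = 4, exceeds 3 ✗; Tm = 64.9 + 41·(10 − 16.4)/19 = 51.1°C ✓; length 19 ✓ — fails.
Candidate 3 (18 nt, A=4 T=5 G=4 C=5): longest run = 2 ✓; Tm = 64.9 + 41·(9 − 16.4)/18 = 48.0°C ✓; length 18 ✓ — passes.

Candidate 3 only.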